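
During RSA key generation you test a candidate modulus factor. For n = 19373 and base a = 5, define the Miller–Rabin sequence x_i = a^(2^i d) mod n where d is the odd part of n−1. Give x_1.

n − 1 = 19372 = 2^2 · 4843, so s = 2 and d = 4843.
Repeated squaring mod 19373: 5^1 ≡ 5, 5^2 ≡ 25, 5^4 ≡ 625, 5^8 ≡ 3165, 5^16 ≡ 1384, 5^32 ≡ 16902, 5^64 ≡ 3346, 5^128 ≡ 17495, 5^256 ≡ 998, 5^512 ≡ 7981, 5^1024 ≡ 17310, 5^2048 ≡ 13282, 5^4096 ≡ 986.
4843 = 4096 + 512 + 128 + 64 + 32 + 8 + 2 + 1, so 5^4843 ≡ 986·7981·17495·3346·16902·3165·25·5 ≡ 8098 (mod 19373).
x_0 = 8098.
x_1 = 8098^2 mod 19373 = 19372.

19372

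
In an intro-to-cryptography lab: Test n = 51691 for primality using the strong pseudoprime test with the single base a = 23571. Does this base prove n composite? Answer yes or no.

no

n − 1 = 51690 = 2^1 · 25845, so s = 1 and d = 25845.
Repeated squaring mod 51691: 23571^1 ≡ 23571, 23571^2 ≡ 17173, 23571^4 ≡ 14774, 23571^8 ≡ 31674, 23571^16 ≡ 23348, 23571^32 ≡ 47509, 23571^64 ≡ 17566, 23571^128 ≡ 20777, 23571^256 ≡ 12188, 23571^512 ≡ 39101, 23571^1024 ≡ 23494, 23571^2048 ≡ 11538, 23571^4096 ≡ 21119, 23571^8192 ≡ 22213, 23571^16384 ≡ 26774.
25845 = 16384 + 8192 + 1024 + 128 + 64 + 32 + 16 + 4 + 1, so 23571^25845 ≡ 26774·22213·23494·20777·17566·47509·23348·14774·23571 ≡ 1 (mod 51691).
x_0 = 23571^25845 mod 51691 = 1.
x_0 = 1, so 23571 is not a witness.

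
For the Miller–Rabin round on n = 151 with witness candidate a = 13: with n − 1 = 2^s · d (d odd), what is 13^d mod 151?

n − 1 = 150 = 2^1 · 75, so s = 1 and d = 75.
Repeated squaring mod 151: 13^1 ≡ 13, 13^2 ≡ 18, 13^4 ≡ 22, 13^8 ≡ 31, 13^16 ≡ 55, 13^32 ≡ 5, 13^64 ≡ 25.
75 = 64 + 8 + 2 + 1, so 13^75 ≡ 25·31·18·13 ≡ 150 (mod 151).

150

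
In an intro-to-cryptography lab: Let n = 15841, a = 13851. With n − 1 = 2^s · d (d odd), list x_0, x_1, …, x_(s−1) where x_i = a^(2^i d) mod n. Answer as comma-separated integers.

n − 1 = 15840 = 2^5 · 495, so s = 5 and d = 495.
x_0 = 13851^495 mod 15841 = 776.
x_1 = 776^2 mod 15841 = 218.
x_2 = 218^2 mod 15841 = 1.
x_3 = 1^2 mod 15841 = 1.
x_4 = 1^2 mod 15841 = 1.

776, 218, 1, 1, 1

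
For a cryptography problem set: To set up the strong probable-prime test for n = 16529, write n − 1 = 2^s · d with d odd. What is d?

1033

Halving: 16528 → 8264 → 4132 → 2066 → 1033; 1033 is odd.
So 16528 = 2^4 · 1033.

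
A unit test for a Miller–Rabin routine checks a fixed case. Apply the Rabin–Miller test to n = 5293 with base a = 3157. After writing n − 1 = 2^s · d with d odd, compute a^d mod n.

512

n − 1 = 5292 = 2^2 · 1323, so s = 2 and d = 1323.
3157^1323 mod 5293 = 512.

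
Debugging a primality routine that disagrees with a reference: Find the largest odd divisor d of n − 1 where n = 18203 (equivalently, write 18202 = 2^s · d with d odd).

9101

Halving: 18202 → 9101; 9101 is odd.
So 18202 = 2^1 · 9101.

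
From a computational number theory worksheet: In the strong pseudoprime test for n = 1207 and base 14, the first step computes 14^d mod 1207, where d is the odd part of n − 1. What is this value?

401

n − 1 = 1206 = 2^1 · 603, so s = 1 and d = 603.
14^603 mod 1207 = 401.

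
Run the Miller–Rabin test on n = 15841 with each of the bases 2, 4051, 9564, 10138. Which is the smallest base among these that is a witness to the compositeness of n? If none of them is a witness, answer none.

n − 1 = 15840 = 2^5 · 495, so s = 5 and d = 495.
Base 2: x_0 = 2^495 mod 15841 = 1. x_0 = 1, so 2 is not a witness.
Base 4051: x_0 = 4051^495 mod 15841 = 15840. x_0 = 15840 ≡ −1, so 4051 is not a witness.
Base 9564: x_0 = 9564^495 mod 15841 = 1. x_0 = 1, so 9564 is not a witness.
Base 10138: x_0 = 10138^495 mod 15841 = 1. x_0 = 1, so 10138 is not a witness.
No listed base is a witness for 15841.

none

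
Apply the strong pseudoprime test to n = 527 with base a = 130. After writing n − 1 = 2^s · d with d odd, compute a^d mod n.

88

n − 1 = 526 = 2^1 · 263, so s = 1 and d = 263.
130^263 mod 527 = 88.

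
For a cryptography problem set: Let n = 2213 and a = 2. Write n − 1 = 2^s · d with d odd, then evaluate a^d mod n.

n − 1 = 2212 = 2^2 · 553, so s = 2 and d = 553.
Repeated squaring mod 2213: 2^1 ≡ 2, 2^2 ≡ 4, 2^4 ≡ 16, 2^8 ≡ 256, 2^16 ≡ 1359, 2^32 ≡ 1239, 2^64 ≡ 1512, 2^128 ≡ 115, 2^256 ≡ 2160, 2^512 ≡ 596.
553 = 512 + 32 + 8 + 1, so 2^553 ≡ 596·1239·256·2 ≡ 1130 (mod 2213).

1130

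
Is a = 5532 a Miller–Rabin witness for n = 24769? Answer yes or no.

n − 1 = 24768 = 2^6 · 387, so s = 6 and d = 387.
By repeated squaring, 5532^387 ≡ 22477 (mod 24769).
x_0 = 5532^387 mod 24769 = 22477.
x_0 is neither 1 nor 24768, so continue squaring.
x_1 = 22477^2 mod 24769 = 2236.
x_2 = 2236^2 mod 24769 = 21127.
x_3 = 21127^2 mod 24769 = 12749.
x_4 = 12749^2 mod 24769 = 2823.
x_5 = 2823^2 mod 24769 = 18480.
Reached i = s−1 = 5 without hitting −1: 5532 is a Miller–Rabin witness and 24769 is composite.

yes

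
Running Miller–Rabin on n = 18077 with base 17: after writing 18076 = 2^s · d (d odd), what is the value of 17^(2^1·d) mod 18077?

18076

n − 1 = 18076 = 2^2 · 4519, so s = 2 and d = 4519.
x_0 = 17^4519 mod 18077 = 8229.
x_1 = 8229^2 mod 18077 = 18076.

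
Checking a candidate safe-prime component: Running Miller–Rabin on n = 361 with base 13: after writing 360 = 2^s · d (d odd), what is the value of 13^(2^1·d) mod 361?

267

n − 1 = 360 = 2^3 · 45, so s = 3 and d = 45.
x_0 = 13^45 mod 361 = 227.
x_1 = 227^2 mod 361 = 267.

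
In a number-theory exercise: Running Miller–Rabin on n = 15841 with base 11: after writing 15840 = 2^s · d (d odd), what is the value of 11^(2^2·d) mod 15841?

218

n − 1 = 15840 = 2^5 · 495, so s = 5 and d = 495.
x_0 = 11^495 mod 15841 = 8989.
x_1 = 8989^2 mod 15841 = 13021.
x_2 = 13021^2 mod 15841 = 218.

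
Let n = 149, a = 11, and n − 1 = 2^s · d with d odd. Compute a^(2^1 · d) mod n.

148

n − 1 = 148 = 2^2 · 37, so s = 2 and d = 37.
Repeated squaring mod 149: 11^1 ≡ 11, 11^2 ≡ 121, 11^4 ≡ 39, 11^8 ≡ 31, 11^16 ≡ 67, 11^32 ≡ 19.
37 = 32 + 4 + 1, so 11^37 ≡ 19·39·11 ≡ 105 (mod 149).
x_0 = 105.
x_1 = 105^2 mod 149 = 148.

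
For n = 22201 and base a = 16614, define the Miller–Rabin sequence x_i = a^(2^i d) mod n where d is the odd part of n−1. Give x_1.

17432

n − 1 = 22200 = 2^3 · 2775, so s = 3 and d = 2775.
x_0 = 16614^2775 mod 22201 = 7853.
x_1 = 7853^2 mod 22201 = 17432.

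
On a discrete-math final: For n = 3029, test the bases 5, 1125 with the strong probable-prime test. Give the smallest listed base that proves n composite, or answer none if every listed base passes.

n − 1 = 3028 = 2^2 · 757, so s = 2 and d = 757.
Base 5: x_0 = 5^757 mod 3029 = 525. x_0 is neither 1 nor 3028, so continue squaring. x_1 = 525^2 mod 3029 = 3015. Reached i = s−1 = 1 without hitting −1: 5 is a Miller–Rabin witness and 3029 is composite.
Base 1125: x_0 = 1125^757 mod 3029 = 2412. x_0 is neither 1 nor 3028, so continue squaring. x_1 = 2412^2 mod 3029 = 2064. Reached i = s−1 = 1 without hitting −1: 1125 is a Miller–Rabin witness and 3029 is composite.
The smallest witness among the given bases is 5.

5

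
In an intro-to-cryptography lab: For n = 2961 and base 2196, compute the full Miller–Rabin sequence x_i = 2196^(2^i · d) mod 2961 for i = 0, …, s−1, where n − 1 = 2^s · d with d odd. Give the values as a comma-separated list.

927, 639, 2664, 2340

n − 1 = 2960 = 2^4 · 185, so s = 4 and d = 185.
x_0 = 2196^185 mod 2961 = 927.
x_1 = 927^2 mod 2961 = 639.
x_2 = 639^2 mod 2961 = 2664.
x_3 = 2664^2 mod 2961 = 2340.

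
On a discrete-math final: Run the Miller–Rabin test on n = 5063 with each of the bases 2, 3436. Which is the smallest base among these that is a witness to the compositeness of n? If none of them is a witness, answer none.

2

n − 1 = 5062 = 2^1 · 2531, so s = 1 and d = 2531.
Base 2: x_0 = 2^2531 mod 5063 = 3695. x_0 ∉ {1, 5062} and s = 1, so 2 is a Miller–Rabin witness and 5063 is composite.
Base 3436: x_0 = 3436^2531 mod 5063 = 3680. x_0 ∉ {1, 5062} and s = 1, so 3436 is a Miller–Rabin witness and 5063 is composite.
The smallest witness among the given bases is 2.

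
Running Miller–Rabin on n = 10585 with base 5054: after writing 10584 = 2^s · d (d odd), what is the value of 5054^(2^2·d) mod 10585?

n − 1 = 10584 = 2^3 · 1323, so s = 3 and d = 1323.
x_0 = 5054^1323 mod 10585 = 1409.
x_1 = 1409^2 mod 10585 = 5886.
x_2 = 5886^2 mod 10585 = 291.

291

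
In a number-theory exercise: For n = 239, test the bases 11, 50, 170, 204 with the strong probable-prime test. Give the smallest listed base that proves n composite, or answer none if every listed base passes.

n − 1 = 238 = 2^1 · 119, so s = 1 and d = 119.
Base 11: x_0 = 11^119 mod 239 = 1. x_0 = 1, so 11 is not a witness.
Base 50: x_0 = 50^119 mod 239 = 1. x_0 = 1, so 50 is not a witness.
Base 170: x_0 = 170^119 mod 239 = 1. x_0 = 1, so 170 is not a witness.
Base 204: x_0 = 204^119 mod 239 = 1. x_0 = 1, so 204 is not a witness.
No listed base is a witness for 239.

none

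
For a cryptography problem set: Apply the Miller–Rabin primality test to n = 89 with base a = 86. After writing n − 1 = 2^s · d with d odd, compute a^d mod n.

n − 1 = 88 = 2^3 · 11, so s = 3 and d = 11.
86^11 mod 89 = 52.

52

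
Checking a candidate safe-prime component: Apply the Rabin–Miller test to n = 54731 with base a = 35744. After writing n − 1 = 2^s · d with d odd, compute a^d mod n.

n − 1 = 54730 = 2^1 · 27365, so s = 1 and d = 27365.
35744^27365 mod 54731 = 18045.

18045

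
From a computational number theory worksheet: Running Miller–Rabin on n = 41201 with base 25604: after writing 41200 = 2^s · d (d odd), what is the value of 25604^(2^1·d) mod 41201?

n − 1 = 41200 = 2^4 · 2575, so s = 4 and d = 2575.
x_0 = 25604^2575 mod 41201 = 1.
x_1 = 1^2 mod 41201 = 1.

1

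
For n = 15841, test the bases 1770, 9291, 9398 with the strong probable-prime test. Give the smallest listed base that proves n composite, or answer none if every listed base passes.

9291

n − 1 = 15840 = 2^5 · 495, so s = 5 and d = 495.
Base 1770: x_0 = 1770^495 mod 15841 = 15840. x_0 = 15840 ≡ −1, so 1770 is not a witness.
Base 9291: x_0 = 9291^495 mod 15841 = 7687. x_0 is neither 1 nor 15840, so continue squaring. x_1 = 7687^2 mod 15841 = 3039. x_2 = 3039^2 mod 15841 = 218. x_3 = 218^2 mod 15841 = 1. x_3 = 1 but x_2 ≠ ±1, a nontrivial square root of 1 — 9291 is a witness and 15841 is composite.
Base 9398: x_0 = 9398^495 mod 15841 = 3039. x_0 is neither 1 nor 15840, so continue squaring. x_1 = 3039^2 mod 15841 = 218. x_2 = 218^2 mod 15841 = 1. x_2 = 1 but x_1 ≠ ±1, a nontrivial square root of 1 — 9398 is a witness and 15841 is composite.
The smallest witness among the given bases is 9291.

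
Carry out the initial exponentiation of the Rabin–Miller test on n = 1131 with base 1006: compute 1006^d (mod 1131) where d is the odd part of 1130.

343

n − 1 = 1130 = 2^1 · 565, so s = 1 and d = 565.
By repeated squaring, 1006^565 ≡ 343 (mod 1131).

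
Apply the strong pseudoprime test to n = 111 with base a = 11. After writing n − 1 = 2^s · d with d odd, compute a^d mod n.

n − 1 = 110 = 2^1 · 55, so s = 1 and d = 55.
Repeated squaring mod 111: 11^1 ≡ 11, 11^2 ≡ 10, 11^4 ≡ 100, 11^8 ≡ 10, 11^16 ≡ 100, 11^32 ≡ 10.
55 = 32 + 16 + 4 + 2 + 1, so 11^55 ≡ 10·100·100·10·11 ≡ 11 (mod 111).

11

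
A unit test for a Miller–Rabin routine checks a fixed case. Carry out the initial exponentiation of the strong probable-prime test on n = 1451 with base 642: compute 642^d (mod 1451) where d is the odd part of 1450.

n − 1 = 1450 = 2^1 · 725, so s = 1 and d = 725.
Repeated squaring mod 1451: 642^1 ≡ 642, 642^2 ≡ 80, 642^4 ≡ 596, 642^8 ≡ 1172, 642^16 ≡ 938, 642^32 ≡ 538, 642^64 ≡ 695, 642^128 ≡ 1293, 642^256 ≡ 297, 642^512 ≡ 1149.
725 = 512 + 128 + 64 + 16 + 4 + 1, so 642^725 ≡ 1149·1293·695·938·596·642 ≡ 1450 (mod 1451).

1450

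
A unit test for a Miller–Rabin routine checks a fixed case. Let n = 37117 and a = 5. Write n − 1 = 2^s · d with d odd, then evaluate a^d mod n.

17431

n − 1 = 37116 = 2^2 · 9279, so s = 2 and d = 9279.
By repeated squaring, 5^9279 ≡ 17431 (mod 37117).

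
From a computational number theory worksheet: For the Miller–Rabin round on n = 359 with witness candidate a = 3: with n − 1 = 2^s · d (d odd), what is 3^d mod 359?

n − 1 = 358 = 2^1 · 179, so s = 1 and d = 179.
3^179 mod 359 = 1.

1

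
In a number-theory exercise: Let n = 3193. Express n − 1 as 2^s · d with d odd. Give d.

Halving: 3192 → 1596 → 798 → 399; 399 is odd.
So 3192 = 2^3 · 399.

399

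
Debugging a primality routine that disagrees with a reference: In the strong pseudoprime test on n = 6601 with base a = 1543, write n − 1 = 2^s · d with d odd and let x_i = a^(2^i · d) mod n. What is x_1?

2738

n − 1 = 6600 = 2^3 · 825, so s = 3 and d = 825.
x_0 = 1543^825 mod 6601 = 4647.
x_1 = 4647^2 mod 6601 = 2738.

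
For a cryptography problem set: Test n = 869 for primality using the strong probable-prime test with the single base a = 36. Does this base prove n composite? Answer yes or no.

n − 1 = 868 = 2^2 · 217, so s = 2 and d = 217.
Repeated squaring mod 869: 36^1 ≡ 36, 36^2 ≡ 427, 36^4 ≡ 708, 36^8 ≡ 720, 36^16 ≡ 476, 36^32 ≡ 636, 36^64 ≡ 411, 36^128 ≡ 335.
217 = 128 + 64 + 16 + 8 + 1, so 36^217 ≡ 335·411·476·720·36 ≡ 361 (mod 869).
x_0 = 36^217 mod 869 = 361.
x_0 is neither 1 nor 868, so continue squaring.
x_1 = 361^2 mod 869 = 840.
Reached i = s−1 = 1 without hitting −1: 36 is a Miller–Rabin witness and 869 is composite.

yes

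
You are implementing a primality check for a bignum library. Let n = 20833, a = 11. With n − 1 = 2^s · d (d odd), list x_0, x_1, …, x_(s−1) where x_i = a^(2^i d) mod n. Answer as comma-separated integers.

490, 10937, 15716, 17441, 5848

n − 1 = 20832 = 2^5 · 651, so s = 5 and d = 651.
x_0 = 11^651 mod 20833 = 490.
x_1 = 490^2 mod 20833 = 10937.
x_2 = 10937^2 mod 20833 = 15716.
x_3 = 15716^2 mod 20833 = 17441.
x_4 = 17441^2 mod 20833 = 5848.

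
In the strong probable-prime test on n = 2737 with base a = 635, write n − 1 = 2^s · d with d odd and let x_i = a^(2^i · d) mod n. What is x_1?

722

n − 1 = 2736 = 2^4 · 171, so s = 4 and d = 171.
x_0 = 635^171 mod 2737 = 2113.
x_1 = 2113^2 mod 2737 = 722.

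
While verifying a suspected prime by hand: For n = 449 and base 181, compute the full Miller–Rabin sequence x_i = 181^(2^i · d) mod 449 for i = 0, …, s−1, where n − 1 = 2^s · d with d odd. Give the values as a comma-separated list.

372, 92, 382, 448, 1, 1

n − 1 = 448 = 2^6 · 7, so s = 6 and d = 7.
x_0 = 181^7 mod 449 = 372.
x_1 = 372^2 mod 449 = 92.
x_2 = 92^2 mod 449 = 382.
x_3 = 382^2 mod 449 = 448.
x_4 = 448^2 mod 449 = 1.
x_5 = 1^2 mod 449 = 1.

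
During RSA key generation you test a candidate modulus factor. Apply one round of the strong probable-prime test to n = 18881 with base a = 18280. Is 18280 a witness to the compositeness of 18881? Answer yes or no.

yes

n − 1 = 18880 = 2^6 · 295, so s = 6 and d = 295.
Repeated squaring mod 18881: 18280^1 ≡ 18280, 18280^2 ≡ 2462, 18280^4 ≡ 643, 18280^8 ≡ 16948, 18280^16 ≡ 16932, 18280^32 ≡ 3520, 18280^64 ≡ 4464, 18280^128 ≡ 7841, 18280^256 ≡ 4745.
295 = 256 + 32 + 4 + 2 + 1, so 18280^295 ≡ 4745·3520·643·2462·18280 ≡ 16279 (mod 18881).
x_0 = 18280^295 mod 18881 = 16279.
x_0 is neither 1 nor 18880, so continue squaring.
x_1 = 16279^2 mod 18881 = 11006.
x_2 = 11006^2 mod 18881 = 10421.
x_3 = 10421^2 mod 18881 = 12610.
x_4 = 12610^2 mod 18881 = 15199.
x_5 = 15199^2 mod 18881 = 566.
Reached i = s−1 = 5 without hitting −1: 18280 is a Miller–Rabin witness and 18881 is composite.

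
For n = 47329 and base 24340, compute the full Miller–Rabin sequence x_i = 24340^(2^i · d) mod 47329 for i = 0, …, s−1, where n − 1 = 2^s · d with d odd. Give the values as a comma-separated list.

n − 1 = 47328 = 2^5 · 1479, so s = 5 and d = 1479.
x_0 = 24340^1479 mod 47329 = 12921.
x_1 = 12921^2 mod 47329 = 22858.
x_2 = 22858^2 mod 47329 = 23333.
x_3 = 23333^2 mod 47329 = 3402.
x_4 = 3402^2 mod 47329 = 25328.

12921, 22858, 23333, 3402, 25328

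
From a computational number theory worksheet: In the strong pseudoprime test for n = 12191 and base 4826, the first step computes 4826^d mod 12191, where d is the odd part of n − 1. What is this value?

6780

n − 1 = 12190 = 2^1 · 6095, so s = 1 and d = 6095.
4826^6095 mod 12191 = 6780.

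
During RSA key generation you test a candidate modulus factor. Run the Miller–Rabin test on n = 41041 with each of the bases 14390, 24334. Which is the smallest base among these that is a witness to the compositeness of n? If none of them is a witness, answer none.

24334

n − 1 = 41040 = 2^4 · 2565, so s = 4 and d = 2565.
Base 14390: x_0 = 14390^2565 mod 41041 = 41040. x_0 = 41040 ≡ −1, so 14390 is not a witness.
Base 24334: x_0 = 24334^2565 mod 41041 = 32768. x_0 is neither 1 nor 41040, so continue squaring. x_1 = 32768^2 mod 41041 = 27182. x_2 = 27182^2 mod 41041 = 1. x_2 = 1 but x_1 ≠ ±1, a nontrivial square root of 1 — 24334 is a witness and 41041 is composite.
The smallest witness among the given bases is 24334.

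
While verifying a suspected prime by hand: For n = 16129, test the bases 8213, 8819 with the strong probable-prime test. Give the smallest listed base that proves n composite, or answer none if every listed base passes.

8819

n − 1 = 16128 = 2^8 · 63, so s = 8 and d = 63.
Base 8213: x_0 = 8213^63 mod 16129 = 16128. x_0 = 16128 ≡ −1, so 8213 is not a witness.
Base 8819: x_0 = 8819^63 mod 16129 = 9524. x_0 is neither 1 nor 16128, so continue squaring. x_1 = 9524^2 mod 16129 = 13209. x_2 = 13209^2 mod 16129 = 10288. x_3 = 10288^2 mod 16129 = 4446. x_4 = 4446^2 mod 16129 = 8891. x_5 = 8891^2 mod 16129 = 1652. x_6 = 1652^2 mod 16129 = 3303. x_7 = 3303^2 mod 16129 = 6605. Reached i = s−1 = 7 without hitting −1: 8819 is a Miller–Rabin witness and 16129 is composite.
The smallest witness among the given bases is 8819.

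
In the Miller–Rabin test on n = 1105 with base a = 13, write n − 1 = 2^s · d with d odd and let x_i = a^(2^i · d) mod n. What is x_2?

936

n − 1 = 1104 = 2^4 · 69, so s = 4 and d = 69.
x_0 = 13^69 mod 1105 = 13.
x_1 = 13^2 mod 1105 = 169.
x_2 = 169^2 mod 1105 = 936.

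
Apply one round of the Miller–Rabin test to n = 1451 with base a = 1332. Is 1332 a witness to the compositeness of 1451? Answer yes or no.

n − 1 = 1450 = 2^1 · 725, so s = 1 and d = 725.
x_0 = 1332^725 mod 1451 = 1450.
x_0 = 1450 ≡ −1, so 1332 is not a witness.

no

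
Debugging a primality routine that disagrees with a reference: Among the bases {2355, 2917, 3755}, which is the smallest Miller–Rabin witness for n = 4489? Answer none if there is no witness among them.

n − 1 = 4488 = 2^3 · 561, so s = 3 and d = 561.
Base 2355: x_0 = 2355^561 mod 4489 = 2748. x_0 is neither 1 nor 4488, so continue squaring. x_1 = 2748^2 mod 4489 = 1006. x_2 = 1006^2 mod 4489 = 2011. Reached i = s−1 = 2 without hitting −1: 2355 is a Miller–Rabin witness and 4489 is composite.
Base 2917: x_0 = 2917^561 mod 4489 = 3418. x_0 is neither 1 nor 4488, so continue squaring. x_1 = 3418^2 mod 4489 = 2346. x_2 = 2346^2 mod 4489 = 202. Reached i = s−1 = 2 without hitting −1: 2917 is a Miller–Rabin witness and 4489 is composite.
Base 3755: x_0 = 3755^561 mod 4489 = 1339. x_0 is neither 1 nor 4488, so continue squaring. x_1 = 1339^2 mod 4489 = 1810. x_2 = 1810^2 mod 4489 = 3619. Reached i = s−1 = 2 without hitting −1: 3755 is a Miller–Rabin witness and 4489 is composite.
The smallest witness among the given bases is 2355.

2355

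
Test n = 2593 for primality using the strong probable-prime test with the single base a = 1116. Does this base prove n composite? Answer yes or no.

no

n − 1 = 2592 = 2^5 · 81, so s = 5 and d = 81.
x_0 = 1116^81 mod 2593 = 1675.
x_0 is neither 1 nor 2592, so continue squaring.
x_1 = 1675^2 mod 2593 = 2592.
x_1 ≡ −1, so 1116 is not a witness.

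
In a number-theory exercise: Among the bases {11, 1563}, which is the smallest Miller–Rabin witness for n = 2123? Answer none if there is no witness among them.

n − 1 = 2122 = 2^1 · 1061, so s = 1 and d = 1061.
Base 11: x_0 = 11^1061 mod 2123 = 297. x_0 ∉ {1, 2122} and s = 1, so 11 is a Miller–Rabin witness and 2123 is composite.
Base 1563: x_0 = 1563^1061 mod 2123 = 1442. x_0 ∉ {1, 2122} and s = 1, so 1563 is a Miller–Rabin witness and 2123 is composite.
The smallest witness among the given bases is 11.

11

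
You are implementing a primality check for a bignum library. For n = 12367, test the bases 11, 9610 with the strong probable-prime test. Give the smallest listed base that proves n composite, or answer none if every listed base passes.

n − 1 = 12366 = 2^1 · 6183, so s = 1 and d = 6183.
Base 11: x_0 = 11^6183 mod 12367 = 7080. x_0 ∉ {1, 12366} and s = 1, so 11 is a Miller–Rabin witness and 12367 is composite.
Base 9610: x_0 = 9610^6183 mod 12367 = 10023. x_0 ∉ {1, 12366} and s = 1, so 9610 is a Miller–Rabin witness and 12367 is composite.
The smallest witness among the given bases is 11.

11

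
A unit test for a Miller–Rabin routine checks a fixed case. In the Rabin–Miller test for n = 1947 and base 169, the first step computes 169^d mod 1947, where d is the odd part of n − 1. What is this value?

163

n − 1 = 1946 = 2^1 · 973, so s = 1 and d = 973.
169^973 mod 1947 = 163.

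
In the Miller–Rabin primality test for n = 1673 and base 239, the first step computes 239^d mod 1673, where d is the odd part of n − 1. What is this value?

239

n − 1 = 1672 = 2^3 · 209, so s = 3 and d = 209.
239^209 mod 1673 = 239.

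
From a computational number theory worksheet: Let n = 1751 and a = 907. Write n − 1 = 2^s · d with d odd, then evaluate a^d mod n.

651

n − 1 = 1750 = 2^1 · 875, so s = 1 and d = 875.
907^875 mod 1751 = 651.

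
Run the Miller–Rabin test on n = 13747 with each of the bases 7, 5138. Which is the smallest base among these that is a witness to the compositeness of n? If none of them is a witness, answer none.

n − 1 = 13746 = 2^1 · 6873, so s = 1 and d = 6873.
Base 7: x_0 = 7^6873 mod 13747 = 11506. x_0 ∉ {1, 13746} and s = 1, so 7 is a Miller–Rabin witness and 13747 is composite.
Base 5138: x_0 = 5138^6873 mod 13747 = 10031. x_0 ∉ {1, 13746} and s = 1, so 5138 is a Miller–Rabin witness and 13747 is composite.
The smallest witness among the given bases is 7.

7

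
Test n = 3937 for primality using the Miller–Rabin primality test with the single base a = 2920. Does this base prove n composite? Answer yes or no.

no

n − 1 = 3936 = 2^5 · 123, so s = 5 and d = 123.
By repeated squaring, 2920^123 ≡ 3936 (mod 3937).
x_0 = 2920^123 mod 3937 = 3936.
x_0 = 3936 ≡ −1, so 2920 is not a witness.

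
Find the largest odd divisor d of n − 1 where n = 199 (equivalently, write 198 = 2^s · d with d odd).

Halving: 198 → 99; 99 is odd.
So 198 = 2^1 · 99.

99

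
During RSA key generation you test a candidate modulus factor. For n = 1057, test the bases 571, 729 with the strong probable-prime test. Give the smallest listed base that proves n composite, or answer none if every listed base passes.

n − 1 = 1056 = 2^5 · 33, so s = 5 and d = 33.
Base 571: x_0 = 571^33 mod 1057 = 1. x_0 = 1, so 571 is not a witness.
Base 729: x_0 = 729^33 mod 1057 = 386. x_0 is neither 1 nor 1056, so continue squaring. x_1 = 386^2 mod 1057 = 1016. x_2 = 1016^2 mod 1057 = 624. x_3 = 624^2 mod 1057 = 400. x_4 = 400^2 mod 1057 = 393. Reached i = s−1 = 4 without hitting −1: 729 is a Miller–Rabin witness and 1057 is composite.
The smallest witness among the given bases is 729.

729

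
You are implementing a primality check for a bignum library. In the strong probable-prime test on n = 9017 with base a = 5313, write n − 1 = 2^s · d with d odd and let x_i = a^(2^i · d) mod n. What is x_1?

5737

n − 1 = 9016 = 2^3 · 1127, so s = 3 and d = 1127.
Repeated squaring mod 9017: 5313^1 ≡ 5313, 5313^2 ≡ 4759, 5313^4 ≡ 6394, 5313^8 ≡ 158, 5313^16 ≡ 6930, 5313^32 ≡ 358, 5313^64 ≡ 1926, 5313^128 ≡ 3489, 5313^256 ≡ 171, 5313^512 ≡ 2190, 5313^1024 ≡ 8073.
1127 = 1024 + 64 + 32 + 4 + 2 + 1, so 5313^1127 ≡ 8073·1926·358·6394·4759·5313 ≡ 1679 (mod 9017).
x_0 = 1679.
x_1 = 1679^2 mod 9017 = 5737.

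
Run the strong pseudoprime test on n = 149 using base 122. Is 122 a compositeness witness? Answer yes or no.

no

n − 1 = 148 = 2^2 · 37, so s = 2 and d = 37.
x_0 = 122^37 mod 149 = 44.
x_0 is neither 1 nor 148, so continue squaring.
x_1 = 44^2 mod 149 = 148.
x_1 ≡ −1, so 122 is not a witness.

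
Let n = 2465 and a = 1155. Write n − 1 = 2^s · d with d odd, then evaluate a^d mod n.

n − 1 = 2464 = 2^5 · 77, so s = 5 and d = 77.
Repeated squaring mod 2465: 1155^1 ≡ 1155, 1155^2 ≡ 460, 1155^4 ≡ 2075, 1155^8 ≡ 1735, 1155^16 ≡ 460, 1155^32 ≡ 2075, 1155^64 ≡ 1735.
77 = 64 + 8 + 4 + 1, so 1155^77 ≡ 1735·1735·2075·1155 ≡ 900 (mod 2465).

900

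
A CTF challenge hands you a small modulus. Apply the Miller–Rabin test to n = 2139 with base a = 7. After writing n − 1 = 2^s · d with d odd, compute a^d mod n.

1285

n − 1 = 2138 = 2^1 · 1069, so s = 1 and d = 1069.
7^1069 mod 2139 = 1285.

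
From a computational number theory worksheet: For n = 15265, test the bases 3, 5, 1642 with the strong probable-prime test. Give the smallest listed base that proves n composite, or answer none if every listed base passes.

n − 1 = 15264 = 2^5 · 477, so s = 5 and d = 477.
Base 3: x_0 = 3^477 mod 15265 = 4193. x_0 is neither 1 nor 15264, so continue squaring. x_1 = 4193^2 mod 15265 = 11234. x_2 = 11234^2 mod 15265 = 7001. x_3 = 7001^2 mod 15265 = 13351. x_4 = 13351^2 mod 15265 = 15061. Reached i = s−1 = 4 without hitting −1: 3 is a Miller–Rabin witness and 15265 is composite.
Base 5: x_0 = 5^477 mod 15265 = 6415. x_0 is neither 1 nor 15264, so continue squaring. x_1 = 6415^2 mod 15265 = 13050. x_2 = 13050^2 mod 15265 = 6160. x_3 = 6160^2 mod 15265 = 12075. x_4 = 12075^2 mod 15265 = 9610. Reached i = s−1 = 4 without hitting −1: 5 is a Miller–Rabin witness and 15265 is composite.
Base 1642: x_0 = 1642^477 mod 15265 = 10027. x_0 is neither 1 nor 15264, so continue squaring. x_1 = 10027^2 mod 15265 = 5439. x_2 = 5439^2 mod 15265 = 14416. x_3 = 14416^2 mod 15265 = 3346. x_4 = 3346^2 mod 15265 = 6471. Reached i = s−1 = 4 without hitting −1: 1642 is a Miller–Rabin witness and 15265 is composite.
The smallest witness among the given bases is 3.

3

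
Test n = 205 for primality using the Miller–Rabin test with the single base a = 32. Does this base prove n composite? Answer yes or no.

no

n − 1 = 204 = 2^2 · 51, so s = 2 and d = 51.
Repeated squaring mod 205: 32^1 ≡ 32, 32^2 ≡ 204, 32^4 ≡ 1, 32^8 ≡ 1, 32^16 ≡ 1, 32^32 ≡ 1.
51 = 32 + 16 + 2 + 1, so 32^51 ≡ 1·1·204·32 ≡ 173 (mod 205).
x_0 = 32^51 mod 205 = 173.
x_0 is neither 1 nor 204, so continue squaring.
x_1 = 173^2 mod 205 = 204.
x_1 ≡ −1, so 32 is not a witness.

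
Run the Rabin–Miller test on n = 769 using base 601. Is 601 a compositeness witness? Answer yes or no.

no

n − 1 = 768 = 2^8 · 3, so s = 8 and d = 3.
x_0 = 601^3 mod 769 = 22.
x_0 is neither 1 nor 768, so continue squaring.
x_1 = 22^2 mod 769 = 484.
x_2 = 484^2 mod 769 = 480.
x_3 = 480^2 mod 769 = 469.
x_4 = 469^2 mod 769 = 27.
x_5 = 27^2 mod 769 = 729.
x_6 = 729^2 mod 769 = 62.
x_7 = 62^2 mod 769 = 768.
x_7 ≡ −1, so 601 is not a witness.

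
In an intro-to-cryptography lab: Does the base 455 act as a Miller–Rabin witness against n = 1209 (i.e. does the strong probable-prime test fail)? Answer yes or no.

yes

n − 1 = 1208 = 2^3 · 151, so s = 3 and d = 151.
Repeated squaring mod 1209: 455^1 ≡ 455, 455^2 ≡ 286, 455^4 ≡ 793, 455^8 ≡ 169, 455^16 ≡ 754, 455^32 ≡ 286, 455^64 ≡ 793, 455^128 ≡ 169.
151 = 128 + 16 + 4 + 2 + 1, so 455^151 ≡ 169·754·793·286·455 ≡ 455 (mod 1209).
x_0 = 455^151 mod 1209 = 455.
x_0 is neither 1 nor 1208, so continue squaring.
x_1 = 455^2 mod 1209 = 286.
x_2 = 286^2 mod 1209 = 793.
Reached i = s−1 = 2 without hitting −1: 455 is a Miller–Rabin witness and 1209 is composite.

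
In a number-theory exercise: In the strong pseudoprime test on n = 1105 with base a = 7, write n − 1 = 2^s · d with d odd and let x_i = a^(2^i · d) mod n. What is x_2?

1041

n − 1 = 1104 = 2^4 · 69, so s = 4 and d = 69.
x_0 = 7^69 mod 1105 = 827.
x_1 = 827^2 mod 1105 = 1039.
x_2 = 1039^2 mod 1105 = 1041.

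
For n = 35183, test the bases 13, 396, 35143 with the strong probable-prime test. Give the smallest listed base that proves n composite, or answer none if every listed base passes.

13

n − 1 = 35182 = 2^1 · 17591, so s = 1 and d = 17591.
Base 13: x_0 = 13^17591 mod 35183 = 19078. x_0 ∉ {1, 35182} and s = 1, so 13 is a Miller–Rabin witness and 35183 is composite.
Base 396: x_0 = 396^17591 mod 35183 = 10544. x_0 ∉ {1, 35182} and s = 1, so 396 is a Miller–Rabin witness and 35183 is composite.
Base 35143: x_0 = 35143^17591 mod 35183 = 26993. x_0 ∉ {1, 35182} and s = 1, so 35143 is a Miller–Rabin witness and 35183 is composite.
The smallest witness among the given bases is 13.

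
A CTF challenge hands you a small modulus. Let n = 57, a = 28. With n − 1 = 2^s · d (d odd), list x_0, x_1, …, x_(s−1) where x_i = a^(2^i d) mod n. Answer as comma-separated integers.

n − 1 = 56 = 2^3 · 7, so s = 3 and d = 7.
x_0 = 28^7 mod 57 = 4.
x_1 = 4^2 mod 57 = 16.
x_2 = 16^2 mod 57 = 28.

4, 16, 28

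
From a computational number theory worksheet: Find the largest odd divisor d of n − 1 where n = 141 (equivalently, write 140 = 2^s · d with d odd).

35

Halving: 140 → 70 → 35; 35 is odd.
So 140 = 2^2 · 35.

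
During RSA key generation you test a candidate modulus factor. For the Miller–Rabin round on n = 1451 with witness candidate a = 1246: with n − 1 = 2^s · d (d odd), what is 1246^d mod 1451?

n − 1 = 1450 = 2^1 · 725, so s = 1 and d = 725.
1246^725 mod 1451 = 1450.

1450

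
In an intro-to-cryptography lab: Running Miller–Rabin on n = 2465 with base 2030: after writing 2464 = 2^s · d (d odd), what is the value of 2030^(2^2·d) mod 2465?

1160

n − 1 = 2464 = 2^5 · 77, so s = 5 and d = 77.
x_0 = 2030^77 mod 2465 = 1740.
x_1 = 1740^2 mod 2465 = 580.
x_2 = 580^2 mod 2465 = 1160.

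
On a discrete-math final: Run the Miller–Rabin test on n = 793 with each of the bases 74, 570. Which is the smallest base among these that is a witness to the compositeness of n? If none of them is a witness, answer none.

none

n − 1 = 792 = 2^3 · 99, so s = 3 and d = 99.
Base 74: x_0 = 74^99 mod 793 = 1. x_0 = 1, so 74 is not a witness.
Base 570: x_0 = 570^99 mod 793 = 538. x_0 is neither 1 nor 792, so continue squaring. x_1 = 538^2 mod 793 = 792. x_1 ≡ −1, so 570 is not a witness.
No listed base is a witness for 793.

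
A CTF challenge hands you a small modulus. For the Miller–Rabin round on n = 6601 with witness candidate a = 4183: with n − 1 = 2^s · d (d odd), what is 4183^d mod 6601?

n − 1 = 6600 = 2^3 · 825, so s = 3 and d = 825.
Repeated squaring mod 6601: 4183^1 ≡ 4183, 4183^2 ≡ 4839, 4183^4 ≡ 2174, 4183^8 ≡ 6561, 4183^16 ≡ 1600, 4183^32 ≡ 5413, 4183^64 ≡ 5331, 4183^128 ≡ 2256, 4183^256 ≡ 165, 4183^512 ≡ 821.
825 = 512 + 256 + 32 + 16 + 8 + 1, so 4183^825 ≡ 821·165·5413·1600·6561·4183 ≡ 1149 (mod 6601).

1149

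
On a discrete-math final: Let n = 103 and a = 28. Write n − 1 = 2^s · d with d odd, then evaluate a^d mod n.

1

n − 1 = 102 = 2^1 · 51, so s = 1 and d = 51.
Repeated squaring mod 103: 28^1 ≡ 28, 28^2 ≡ 63, 28^4 ≡ 55, 28^8 ≡ 38, 28^16 ≡ 2, 28^32 ≡ 4.
51 = 32 + 16 + 2 + 1, so 28^51 ≡ 4·2·63·28 ≡ 1 (mod 103).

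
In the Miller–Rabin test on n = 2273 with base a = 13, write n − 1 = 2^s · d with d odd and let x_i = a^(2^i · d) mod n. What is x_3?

290

n − 1 = 2272 = 2^5 · 71, so s = 5 and d = 71.
x_0 = 13^71 mod 2273 = 1293.
x_1 = 1293^2 mod 2273 = 1194.
x_2 = 1194^2 mod 2273 = 465.
x_3 = 465^2 mod 2273 = 290.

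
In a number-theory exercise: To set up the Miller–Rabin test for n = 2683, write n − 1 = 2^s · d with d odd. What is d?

Halving: 2682 → 1341; 1341 is odd.
So 2682 = 2^1 · 1341.

1341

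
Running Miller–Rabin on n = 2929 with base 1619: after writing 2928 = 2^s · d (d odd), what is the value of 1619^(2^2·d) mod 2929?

n − 1 = 2928 = 2^4 · 183, so s = 4 and d = 183.
x_0 = 1619^183 mod 2929 = 343.
x_1 = 343^2 mod 2929 = 489.
x_2 = 489^2 mod 2929 = 1872.

1872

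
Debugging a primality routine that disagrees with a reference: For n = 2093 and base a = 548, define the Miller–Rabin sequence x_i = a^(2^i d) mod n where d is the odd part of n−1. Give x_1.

4

n − 1 = 2092 = 2^2 · 523, so s = 2 and d = 523.
x_0 = 548^523 mod 2093 = 1493.
x_1 = 1493^2 mod 2093 = 4.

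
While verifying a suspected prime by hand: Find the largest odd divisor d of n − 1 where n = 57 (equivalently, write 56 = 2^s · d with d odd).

Halving: 56 → 28 → 14 → 7; 7 is odd.
So 56 = 2^3 · 7.

7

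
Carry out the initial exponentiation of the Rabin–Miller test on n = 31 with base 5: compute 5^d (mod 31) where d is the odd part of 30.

n − 1 = 30 = 2^1 · 15, so s = 1 and d = 15.
5^15 mod 31 = 1.

1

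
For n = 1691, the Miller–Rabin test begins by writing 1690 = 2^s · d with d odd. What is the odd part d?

845

Halving: 1690 → 845; 845 is odd.
So 1690 = 2^1 · 845.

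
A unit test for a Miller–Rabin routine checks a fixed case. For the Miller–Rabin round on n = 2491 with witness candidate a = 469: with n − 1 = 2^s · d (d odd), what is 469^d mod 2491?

798

n − 1 = 2490 = 2^1 · 1245, so s = 1 and d = 1245.
Repeated squaring mod 2491: 469^1 ≡ 469, 469^2 ≡ 753, 469^4 ≡ 1552, 469^8 ≡ 2398, 469^16 ≡ 1176, 469^32 ≡ 471, 469^64 ≡ 142, 469^128 ≡ 236, 469^256 ≡ 894, 469^512 ≡ 2116, 469^1024 ≡ 1129.
1245 = 1024 + 128 + 64 + 16 + 8 + 4 + 1, so 469^1245 ≡ 1129·236·142·1176·2398·1552·469 ≡ 798 (mod 2491).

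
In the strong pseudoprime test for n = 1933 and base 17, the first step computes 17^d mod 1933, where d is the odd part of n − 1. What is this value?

n − 1 = 1932 = 2^2 · 483, so s = 2 and d = 483.
17^483 mod 1933 = 1335.

1335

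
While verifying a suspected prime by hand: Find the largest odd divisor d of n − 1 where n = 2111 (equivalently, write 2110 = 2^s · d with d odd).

1055

Halving: 2110 → 1055; 1055 is odd.
So 2110 = 2^1 · 1055.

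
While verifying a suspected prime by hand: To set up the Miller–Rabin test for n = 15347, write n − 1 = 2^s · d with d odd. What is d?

Halving: 15346 → 7673; 7673 is odd.
So 15346 = 2^1 · 7673.

7673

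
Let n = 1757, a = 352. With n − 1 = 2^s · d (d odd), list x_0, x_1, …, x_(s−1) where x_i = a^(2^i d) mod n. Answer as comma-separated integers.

n − 1 = 1756 = 2^2 · 439, so s = 2 and d = 439.
x_0 = 352^439 mod 1757 = 1591.
x_1 = 1591^2 mod 1757 = 1201.

1591, 1201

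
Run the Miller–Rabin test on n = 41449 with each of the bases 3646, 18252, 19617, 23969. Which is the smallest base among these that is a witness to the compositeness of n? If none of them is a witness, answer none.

n − 1 = 41448 = 2^3 · 5181, so s = 3 and d = 5181.
Base 3646: x_0 = 3646^5181 mod 41449 = 4687. x_0 is neither 1 nor 41448, so continue squaring. x_1 = 4687^2 mod 41449 = 41448. x_1 ≡ −1, so 3646 is not a witness.
Base 18252: x_0 = 18252^5181 mod 41449 = 11278. x_0 is neither 1 nor 41448, so continue squaring. x_1 = 11278^2 mod 41449 = 27752. x_2 = 27752^2 mod 41449 = 9635. Reached i = s−1 = 2 without hitting −1: 18252 is a Miller–Rabin witness and 41449 is composite.
Base 19617: x_0 = 19617^5181 mod 41449 = 5390. x_0 is neither 1 nor 41448, so continue squaring. x_1 = 5390^2 mod 41449 = 37800. x_2 = 37800^2 mod 41449 = 10072. Reached i = s−1 = 2 without hitting −1: 19617 is a Miller–Rabin witness and 41449 is composite.
Base 23969: x_0 = 23969^5181 mod 41449 = 30957. x_0 is neither 1 nor 41448, so continue squaring. x_1 = 30957^2 mod 41449 = 34969. x_2 = 34969^2 mod 41449 = 2563. Reached i = s−1 = 2 without hitting −1: 23969 is a Miller–Rabin witness and 41449 is composite.
The smallest witness among the given bases is 18252.

18252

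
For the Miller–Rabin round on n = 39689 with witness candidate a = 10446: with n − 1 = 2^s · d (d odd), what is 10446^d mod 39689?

22332

n − 1 = 39688 = 2^3 · 4961, so s = 3 and d = 4961.
Repeated squaring mod 39689: 10446^1 ≡ 10446, 10446^2 ≡ 13855, 10446^4 ≡ 25021, 10446^8 ≡ 35844, 10446^16 ≡ 19717, 10446^32 ≡ 6334, 10446^64 ≡ 33666, 10446^128 ≡ 783, 10446^256 ≡ 17754, 10446^512 ≡ 34167, 10446^1024 ≡ 11332, 10446^2048 ≡ 20309, 10446^4096 ≡ 7393.
4961 = 4096 + 512 + 256 + 64 + 32 + 1, so 10446^4961 ≡ 7393·34167·17754·33666·6334·10446 ≡ 22332 (mod 39689).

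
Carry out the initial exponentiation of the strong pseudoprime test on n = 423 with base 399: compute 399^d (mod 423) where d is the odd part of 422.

n − 1 = 422 = 2^1 · 211, so s = 1 and d = 211.
Repeated squaring mod 423: 399^1 ≡ 399, 399^2 ≡ 153, 399^4 ≡ 144, 399^8 ≡ 9, 399^16 ≡ 81, 399^32 ≡ 216, 399^64 ≡ 126, 399^128 ≡ 225.
211 = 128 + 64 + 16 + 2 + 1, so 399^211 ≡ 225·126·81·153·399 ≡ 279 (mod 423).

279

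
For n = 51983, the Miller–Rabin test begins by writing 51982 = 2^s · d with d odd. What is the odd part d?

25991

Halving: 51982 → 25991; 25991 is odd.
So 51982 = 2^1 · 25991.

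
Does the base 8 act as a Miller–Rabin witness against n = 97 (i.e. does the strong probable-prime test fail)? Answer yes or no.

n − 1 = 96 = 2^5 · 3, so s = 5 and d = 3.
x_0 = 8^3 mod 97 = 27.
x_0 is neither 1 nor 96, so continue squaring.
x_1 = 27^2 mod 97 = 50.
x_2 = 50^2 mod 97 = 75.
x_3 = 75^2 mod 97 = 96.
x_3 ≡ −1, so 8 is not a witness.

no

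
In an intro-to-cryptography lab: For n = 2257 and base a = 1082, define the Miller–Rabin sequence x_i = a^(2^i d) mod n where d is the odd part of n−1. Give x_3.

1839

n − 1 = 2256 = 2^4 · 141, so s = 4 and d = 141.
x_0 = 1082^141 mod 2257 = 1749.
x_1 = 1749^2 mod 2257 = 766.
x_2 = 766^2 mod 2257 = 2193.
x_3 = 2193^2 mod 2257 = 1839.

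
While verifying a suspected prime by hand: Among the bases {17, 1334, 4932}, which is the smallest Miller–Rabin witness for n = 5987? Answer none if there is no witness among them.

none

n − 1 = 5986 = 2^1 · 2993, so s = 1 and d = 2993.
Base 17: x_0 = 17^2993 mod 5987 = 5986. x_0 = 5986 ≡ −1, so 17 is not a witness.
Base 1334: x_0 = 1334^2993 mod 5987 = 5986. x_0 = 5986 ≡ −1, so 1334 is not a witness.
Base 4932: x_0 = 4932^2993 mod 5987 = 5986. x_0 = 5986 ≡ −1, so 4932 is not a witness.
No listed base is a witness for 5987.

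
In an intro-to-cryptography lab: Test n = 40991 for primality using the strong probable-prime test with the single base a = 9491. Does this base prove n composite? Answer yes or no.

yes

n − 1 = 40990 = 2^1 · 20495, so s = 1 and d = 20495.
By repeated squaring, 9491^20495 ≡ 37222 (mod 40991).
x_0 = 9491^20495 mod 40991 = 37222.
x_0 ∉ {1, 40990} and s = 1, so 9491 is a Miller–Rabin witness and 40991 is composite.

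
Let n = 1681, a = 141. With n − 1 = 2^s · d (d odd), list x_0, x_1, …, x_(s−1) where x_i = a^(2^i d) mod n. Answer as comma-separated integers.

n − 1 = 1680 = 2^4 · 105, so s = 4 and d = 105.
x_0 = 141^105 mod 1681 = 780.
x_1 = 780^2 mod 1681 = 1559.
x_2 = 1559^2 mod 1681 = 1436.
x_3 = 1436^2 mod 1681 = 1190.

780, 1559, 1436, 1190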